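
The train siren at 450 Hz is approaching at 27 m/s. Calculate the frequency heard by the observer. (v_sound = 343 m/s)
f_obs = f·v/(v − v_s) = 488.4 Hz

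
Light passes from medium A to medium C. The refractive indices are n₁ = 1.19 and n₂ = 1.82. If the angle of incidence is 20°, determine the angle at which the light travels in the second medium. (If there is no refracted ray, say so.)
sin θ₂ = (n₁/n₂)·sin θ₁ = 0.2236 → θ₂ = 12.92°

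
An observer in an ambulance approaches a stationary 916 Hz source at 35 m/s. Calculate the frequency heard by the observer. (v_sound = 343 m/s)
f_obs = f·(v + v_o)/v = 1009 Hz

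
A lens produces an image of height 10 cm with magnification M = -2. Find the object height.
ho = |hi|/|M| = 5 cm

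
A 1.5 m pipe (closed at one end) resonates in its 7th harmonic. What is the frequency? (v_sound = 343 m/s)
fₙ = nv/(4L) = 400.2 Hz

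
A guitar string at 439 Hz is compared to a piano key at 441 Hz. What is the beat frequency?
2 Hz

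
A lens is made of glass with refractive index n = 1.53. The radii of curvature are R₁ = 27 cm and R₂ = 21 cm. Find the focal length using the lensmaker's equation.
1/f = (n − 1)(1/R₁ − 1/R₂) → f = -178.3 cm (diverging lens)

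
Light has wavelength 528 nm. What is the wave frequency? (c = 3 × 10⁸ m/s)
f = c/λ = 5.682 × 10¹⁴ Hz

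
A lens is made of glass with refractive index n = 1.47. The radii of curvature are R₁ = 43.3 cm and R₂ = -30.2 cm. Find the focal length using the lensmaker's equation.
1/f = (n − 1)(1/R₁ − 1/R₂) → f = 37.85 cm (converging lens)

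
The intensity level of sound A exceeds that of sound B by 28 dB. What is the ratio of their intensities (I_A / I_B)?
I_A/I_B = 10^(Δβ/10) = 631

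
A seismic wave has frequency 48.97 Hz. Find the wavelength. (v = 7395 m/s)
λ = v/f = 151 m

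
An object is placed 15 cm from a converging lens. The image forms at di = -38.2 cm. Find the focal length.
1/f = 1/do + 1/di → f = 24.7 cm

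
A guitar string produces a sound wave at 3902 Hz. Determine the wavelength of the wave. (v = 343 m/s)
λ = v/f = 0.0879 m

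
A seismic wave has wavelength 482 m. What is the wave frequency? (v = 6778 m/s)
f = v/λ = 14.06 Hz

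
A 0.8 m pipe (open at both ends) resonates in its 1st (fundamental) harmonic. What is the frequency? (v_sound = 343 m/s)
fₙ = nv/(2L) = 214.4 Hz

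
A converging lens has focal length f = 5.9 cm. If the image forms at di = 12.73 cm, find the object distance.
1/do = 1/f − 1/di → do = 11 cm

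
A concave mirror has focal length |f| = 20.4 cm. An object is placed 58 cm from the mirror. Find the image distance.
f = +20.4 cm (concave); 1/di = 1/f − 1/do → di = 31.47 cm (real image, in front of mirror)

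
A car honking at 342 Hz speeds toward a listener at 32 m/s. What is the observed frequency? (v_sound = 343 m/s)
f_obs = f·v/(v − v_s) = 377.2 Hz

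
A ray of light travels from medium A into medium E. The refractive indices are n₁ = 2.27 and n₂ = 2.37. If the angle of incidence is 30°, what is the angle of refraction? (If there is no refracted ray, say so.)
sin θ₂ = (n₁/n₂)·sin θ₁ = 0.4789 → θ₂ = 28.61°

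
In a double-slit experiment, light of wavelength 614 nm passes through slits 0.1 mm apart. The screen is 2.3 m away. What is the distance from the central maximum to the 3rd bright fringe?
y = mλL/d = 42.37 mm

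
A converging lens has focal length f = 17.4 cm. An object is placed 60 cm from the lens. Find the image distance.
1/di = 1/f − 1/do → di = 24.51 cm (real image)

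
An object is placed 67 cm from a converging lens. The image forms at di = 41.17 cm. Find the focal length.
1/f = 1/do + 1/di → f = 25.5 cm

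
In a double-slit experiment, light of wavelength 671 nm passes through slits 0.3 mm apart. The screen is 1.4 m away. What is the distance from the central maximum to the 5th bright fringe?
y = mλL/d = 15.66 mm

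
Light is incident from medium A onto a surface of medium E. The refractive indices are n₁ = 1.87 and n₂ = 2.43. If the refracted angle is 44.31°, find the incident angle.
sin θ₁ = (n₂/n₁)·sin θ₂ → θ₁ = 65.19°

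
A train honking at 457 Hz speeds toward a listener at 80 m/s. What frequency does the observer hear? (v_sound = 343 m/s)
f_obs = f·v/(v − v_s) = 596 Hz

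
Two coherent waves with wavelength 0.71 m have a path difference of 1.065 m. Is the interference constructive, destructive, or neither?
destructive — path difference = 1.5λ, an odd multiple of λ/2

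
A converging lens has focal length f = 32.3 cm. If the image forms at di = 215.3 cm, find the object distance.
1/do = 1/f − 1/di → do = 38 cm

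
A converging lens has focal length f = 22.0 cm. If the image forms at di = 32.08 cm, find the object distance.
1/do = 1/f − 1/di → do = 70.02 cm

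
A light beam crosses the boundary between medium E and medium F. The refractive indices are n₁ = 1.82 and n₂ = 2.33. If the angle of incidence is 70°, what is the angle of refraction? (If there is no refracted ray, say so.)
sin θ₂ = (n₁/n₂)·sin θ₁ = 0.734 → θ₂ = 47.22°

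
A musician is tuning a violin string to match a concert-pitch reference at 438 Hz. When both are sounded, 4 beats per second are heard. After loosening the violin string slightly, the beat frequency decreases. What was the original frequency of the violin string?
442 Hz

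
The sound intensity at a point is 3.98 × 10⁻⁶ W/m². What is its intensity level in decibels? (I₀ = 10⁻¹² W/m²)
β = 10·log₁₀(I/I₀) = 66 dB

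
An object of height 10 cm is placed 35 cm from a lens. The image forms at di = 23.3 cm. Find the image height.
hi = (-di/do) × ho = -6.657 cm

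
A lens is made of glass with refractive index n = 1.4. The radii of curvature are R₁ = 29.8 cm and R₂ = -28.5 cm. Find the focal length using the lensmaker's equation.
1/f = (n − 1)(1/R₁ − 1/R₂) → f = 36.42 cm (converging lens)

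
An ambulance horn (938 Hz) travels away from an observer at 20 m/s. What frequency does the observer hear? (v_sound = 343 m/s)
f_obs = f·v/(v + v_s) = 886.3 Hz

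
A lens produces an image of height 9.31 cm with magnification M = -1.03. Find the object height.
ho = |hi|/|M| = 9.039 cm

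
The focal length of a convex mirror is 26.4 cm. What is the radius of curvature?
R = 2|f| = 52.8 cm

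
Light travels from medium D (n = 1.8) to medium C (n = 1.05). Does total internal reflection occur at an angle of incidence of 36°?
θc = arcsin(n₂/n₁) = 35.69°; 36° > θc, so yes — total internal reflection.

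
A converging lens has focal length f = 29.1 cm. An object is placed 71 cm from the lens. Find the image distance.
1/di = 1/f − 1/do → di = 49.31 cm (real image)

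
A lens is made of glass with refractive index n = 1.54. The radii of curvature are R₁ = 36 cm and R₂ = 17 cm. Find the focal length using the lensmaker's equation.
1/f = (n − 1)(1/R₁ − 1/R₂) → f = -59.65 cm (diverging lens)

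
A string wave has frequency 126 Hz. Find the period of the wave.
T = 1/f = 0.007937 s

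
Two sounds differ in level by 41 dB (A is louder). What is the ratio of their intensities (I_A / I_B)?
I_A/I_B = 10^(Δβ/10) = 12590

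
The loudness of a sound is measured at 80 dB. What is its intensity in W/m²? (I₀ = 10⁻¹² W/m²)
I = I₀·10^(β/10) = 1.00 × 10⁻⁴ W/m²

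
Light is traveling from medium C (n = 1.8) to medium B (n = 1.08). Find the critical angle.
θc = arcsin(n₂/n₁) = 36.87°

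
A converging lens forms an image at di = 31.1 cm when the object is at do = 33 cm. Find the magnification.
M = −di/do = -0.9424 (inverted image)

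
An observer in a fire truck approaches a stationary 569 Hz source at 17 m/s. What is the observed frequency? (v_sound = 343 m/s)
f_obs = f·(v + v_o)/v = 597.2 Hz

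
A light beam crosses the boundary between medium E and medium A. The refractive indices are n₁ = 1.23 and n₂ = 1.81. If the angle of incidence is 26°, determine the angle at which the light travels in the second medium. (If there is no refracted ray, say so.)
sin θ₂ = (n₁/n₂)·sin θ₁ = 0.2979 → θ₂ = 17.33°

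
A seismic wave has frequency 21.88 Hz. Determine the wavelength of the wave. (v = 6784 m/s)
λ = v/f = 310.1 m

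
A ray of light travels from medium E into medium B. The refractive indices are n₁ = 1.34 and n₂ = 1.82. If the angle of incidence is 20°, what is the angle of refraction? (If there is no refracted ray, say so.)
sin θ₂ = (n₁/n₂)·sin θ₁ = 0.2518 → θ₂ = 14.59°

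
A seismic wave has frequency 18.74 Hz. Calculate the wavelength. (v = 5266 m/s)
λ = v/f = 281 m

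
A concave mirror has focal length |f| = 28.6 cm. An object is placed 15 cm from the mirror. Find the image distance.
f = +28.6 cm (concave); 1/di = 1/f − 1/do → di = -31.54 cm (virtual image, behind mirror)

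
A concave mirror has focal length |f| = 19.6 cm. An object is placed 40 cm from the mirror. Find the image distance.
f = +19.6 cm (concave); 1/di = 1/f − 1/do → di = 38.43 cm (real image, in front of mirror)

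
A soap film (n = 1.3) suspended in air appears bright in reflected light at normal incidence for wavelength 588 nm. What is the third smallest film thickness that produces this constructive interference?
2nt = (m − ½)λ with m = 3 → t = (m − ½)λ/(2n) = 565.4 nm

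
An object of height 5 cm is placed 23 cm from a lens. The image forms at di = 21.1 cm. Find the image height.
hi = (-di/do) × ho = -4.587 cm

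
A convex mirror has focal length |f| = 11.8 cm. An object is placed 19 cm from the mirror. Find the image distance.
f = −11.8 cm (convex); 1/di = 1/f − 1/do → di = -7.279 cm (virtual image, behind mirror)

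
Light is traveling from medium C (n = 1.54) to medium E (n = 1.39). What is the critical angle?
θc = arcsin(n₂/n₁) = 64.5°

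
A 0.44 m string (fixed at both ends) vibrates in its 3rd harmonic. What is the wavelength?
λₙ = 2L/n = 0.2933 m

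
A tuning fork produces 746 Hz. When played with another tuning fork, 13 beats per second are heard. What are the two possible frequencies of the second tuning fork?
f₂ = 746 ± 13 Hz → 759 Hz or 733 Hz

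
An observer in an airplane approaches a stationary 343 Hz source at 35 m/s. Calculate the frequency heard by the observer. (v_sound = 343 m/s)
f_obs = f·(v + v_o)/v = 378 Hz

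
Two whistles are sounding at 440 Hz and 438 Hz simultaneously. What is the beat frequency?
2 Hz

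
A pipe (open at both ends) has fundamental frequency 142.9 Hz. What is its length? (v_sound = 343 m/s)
L = v/(2f₁) = 1.2 m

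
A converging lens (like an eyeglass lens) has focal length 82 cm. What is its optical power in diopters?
P = 1/f = 1.22 D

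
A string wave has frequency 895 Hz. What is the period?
T = 1/f = 0.001117 s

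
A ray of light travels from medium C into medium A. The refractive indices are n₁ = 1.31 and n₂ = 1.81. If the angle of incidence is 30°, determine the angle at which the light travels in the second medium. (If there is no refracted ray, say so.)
sin θ₂ = (n₁/n₂)·sin θ₁ = 0.3619 → θ₂ = 21.22°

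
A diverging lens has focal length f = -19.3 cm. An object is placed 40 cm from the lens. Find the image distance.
1/di = 1/f − 1/do → di = -13.02 cm (virtual image)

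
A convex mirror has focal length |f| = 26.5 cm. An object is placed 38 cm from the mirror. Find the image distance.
f = −26.5 cm (convex); 1/di = 1/f − 1/do → di = -15.61 cm (virtual image, behind mirror)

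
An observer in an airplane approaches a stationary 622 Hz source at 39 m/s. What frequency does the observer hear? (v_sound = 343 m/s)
f_obs = f·(v + v_o)/v = 692.7 Hz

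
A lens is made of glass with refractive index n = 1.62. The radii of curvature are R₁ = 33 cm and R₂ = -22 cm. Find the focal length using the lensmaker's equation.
1/f = (n − 1)(1/R₁ − 1/R₂) → f = 21.29 cm (converging lens)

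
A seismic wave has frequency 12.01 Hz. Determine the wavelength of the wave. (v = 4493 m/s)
λ = v/f = 374.1 m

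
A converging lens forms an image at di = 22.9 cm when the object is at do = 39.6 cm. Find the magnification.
M = −di/do = -0.5783 (inverted image)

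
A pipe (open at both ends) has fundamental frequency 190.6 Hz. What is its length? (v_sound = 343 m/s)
L = v/(2f₁) = 0.8998 m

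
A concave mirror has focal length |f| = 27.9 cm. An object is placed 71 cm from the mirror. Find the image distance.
f = +27.9 cm (concave); 1/di = 1/f − 1/do → di = 45.96 cm (real image, in front of mirror)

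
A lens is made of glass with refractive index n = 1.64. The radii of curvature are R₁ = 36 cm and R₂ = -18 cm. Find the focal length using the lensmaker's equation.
1/f = (n − 1)(1/R₁ − 1/R₂) → f = 18.75 cm (converging lens)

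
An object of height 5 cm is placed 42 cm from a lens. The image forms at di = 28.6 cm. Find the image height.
hi = (-di/do) × ho = -3.405 cm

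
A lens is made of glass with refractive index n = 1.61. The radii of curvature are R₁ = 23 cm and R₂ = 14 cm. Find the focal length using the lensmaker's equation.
1/f = (n − 1)(1/R₁ − 1/R₂) → f = -58.65 cm (diverging lens)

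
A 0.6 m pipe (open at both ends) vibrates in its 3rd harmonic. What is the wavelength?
λₙ = 2L/n = 0.4 m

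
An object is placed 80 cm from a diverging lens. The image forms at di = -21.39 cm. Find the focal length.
1/f = 1/do + 1/di → f = -29.2 cm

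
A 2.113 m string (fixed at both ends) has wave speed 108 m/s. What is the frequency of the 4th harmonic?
fₙ = nv/(2L) = 102.2 Hz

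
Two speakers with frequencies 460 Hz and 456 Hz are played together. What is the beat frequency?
4 Hz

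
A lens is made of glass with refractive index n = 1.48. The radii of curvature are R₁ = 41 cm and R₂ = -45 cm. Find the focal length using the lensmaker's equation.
1/f = (n − 1)(1/R₁ − 1/R₂) → f = 44.69 cm (converging lens)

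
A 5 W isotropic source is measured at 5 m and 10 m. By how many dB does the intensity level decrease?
Δβ = 20·log₁₀(r₂/r₁) = 6.021 dB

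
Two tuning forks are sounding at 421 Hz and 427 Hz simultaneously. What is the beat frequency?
6 Hz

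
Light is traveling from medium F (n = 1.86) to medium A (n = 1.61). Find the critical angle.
θc = arcsin(n₂/n₁) = 59.95°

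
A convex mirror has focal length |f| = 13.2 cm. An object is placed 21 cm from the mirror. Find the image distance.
f = −13.2 cm (convex); 1/di = 1/f − 1/do → di = -8.105 cm (virtual image, behind mirror)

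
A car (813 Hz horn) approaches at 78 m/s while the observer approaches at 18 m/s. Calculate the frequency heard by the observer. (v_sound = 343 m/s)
f_obs = f·(v + v_o)/(v − v_s) = 1108 Hz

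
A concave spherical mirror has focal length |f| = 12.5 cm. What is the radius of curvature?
R = 2|f| = 25 cm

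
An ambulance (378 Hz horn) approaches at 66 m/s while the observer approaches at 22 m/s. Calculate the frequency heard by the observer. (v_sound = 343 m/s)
f_obs = f·(v + v_o)/(v − v_s) = 498.1 Hz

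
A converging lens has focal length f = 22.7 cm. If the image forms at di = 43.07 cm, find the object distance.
1/do = 1/f − 1/di → do = 48 cm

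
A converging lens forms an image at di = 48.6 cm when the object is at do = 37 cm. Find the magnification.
M = −di/do = -1.314 (inverted image)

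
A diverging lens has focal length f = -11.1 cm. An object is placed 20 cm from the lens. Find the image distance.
1/di = 1/f − 1/do → di = -7.138 cm (virtual image)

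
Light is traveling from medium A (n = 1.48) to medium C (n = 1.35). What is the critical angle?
θc = arcsin(n₂/n₁) = 65.81°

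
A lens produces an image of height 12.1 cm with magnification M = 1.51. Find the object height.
ho = |hi|/|M| = 8.013 cm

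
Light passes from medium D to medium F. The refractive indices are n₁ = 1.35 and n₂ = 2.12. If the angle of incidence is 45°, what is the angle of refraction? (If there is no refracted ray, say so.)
sin θ₂ = (n₁/n₂)·sin θ₁ = 0.4503 → θ₂ = 26.76°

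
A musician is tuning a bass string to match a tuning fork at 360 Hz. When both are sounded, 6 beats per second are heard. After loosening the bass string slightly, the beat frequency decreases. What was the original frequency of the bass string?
366 Hz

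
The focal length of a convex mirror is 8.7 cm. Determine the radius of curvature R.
R = 2|f| = 17.4 cm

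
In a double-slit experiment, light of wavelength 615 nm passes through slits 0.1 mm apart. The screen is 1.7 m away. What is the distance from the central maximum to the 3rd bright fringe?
y = mλL/d = 31.36 mm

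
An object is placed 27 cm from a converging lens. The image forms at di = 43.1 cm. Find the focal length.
1/f = 1/do + 1/di → f = 16.6 cm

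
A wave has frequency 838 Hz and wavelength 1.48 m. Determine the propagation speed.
v = fλ = 1240 m/s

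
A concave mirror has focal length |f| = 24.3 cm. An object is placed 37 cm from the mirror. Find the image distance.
f = +24.3 cm (concave); 1/di = 1/f − 1/do → di = 70.8 cm (real image, in front of mirror)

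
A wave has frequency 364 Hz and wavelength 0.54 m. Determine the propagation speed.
v = fλ = 196.6 m/s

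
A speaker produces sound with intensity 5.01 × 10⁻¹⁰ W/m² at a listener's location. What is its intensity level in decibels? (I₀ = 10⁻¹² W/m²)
β = 10·log₁₀(I/I₀) = 27 dB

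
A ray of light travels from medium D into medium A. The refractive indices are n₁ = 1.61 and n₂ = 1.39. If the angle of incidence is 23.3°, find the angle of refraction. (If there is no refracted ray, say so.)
sin θ₂ = (n₁/n₂)·sin θ₁ = 0.4581 → θ₂ = 27.27°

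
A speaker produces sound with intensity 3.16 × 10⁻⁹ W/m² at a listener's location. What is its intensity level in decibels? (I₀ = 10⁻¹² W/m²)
β = 10·log₁₀(I/I₀) = 35 dB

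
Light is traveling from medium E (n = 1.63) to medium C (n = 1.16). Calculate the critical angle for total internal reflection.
θc = arcsin(n₂/n₁) = 45.37°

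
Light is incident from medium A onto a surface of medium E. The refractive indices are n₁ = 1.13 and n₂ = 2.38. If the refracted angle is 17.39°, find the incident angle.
sin θ₁ = (n₂/n₁)·sin θ₂ → θ₁ = 39.01°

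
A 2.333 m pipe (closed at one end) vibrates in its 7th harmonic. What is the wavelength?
λₙ = 4L/n = 1.333 m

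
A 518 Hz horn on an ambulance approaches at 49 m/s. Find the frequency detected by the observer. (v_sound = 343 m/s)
f_obs = f·v/(v − v_s) = 604.3 Hz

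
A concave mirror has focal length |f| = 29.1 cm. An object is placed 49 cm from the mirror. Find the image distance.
f = +29.1 cm (concave); 1/di = 1/f − 1/do → di = 71.65 cm (real image, in front of mirror)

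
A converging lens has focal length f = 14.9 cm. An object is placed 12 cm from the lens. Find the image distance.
1/di = 1/f − 1/do → di = -61.66 cm (virtual image)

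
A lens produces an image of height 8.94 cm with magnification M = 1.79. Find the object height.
ho = |hi|/|M| = 4.994 cm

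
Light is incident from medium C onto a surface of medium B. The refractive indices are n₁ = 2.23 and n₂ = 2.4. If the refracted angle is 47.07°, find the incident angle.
sin θ₁ = (n₂/n₁)·sin θ₂ → θ₁ = 52°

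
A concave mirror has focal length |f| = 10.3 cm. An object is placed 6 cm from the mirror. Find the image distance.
f = +10.3 cm (concave); 1/di = 1/f − 1/do → di = -14.37 cm (virtual image, behind mirror)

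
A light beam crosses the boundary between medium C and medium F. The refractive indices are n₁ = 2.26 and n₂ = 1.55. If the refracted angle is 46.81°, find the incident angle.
sin θ₁ = (n₂/n₁)·sin θ₂ → θ₁ = 30°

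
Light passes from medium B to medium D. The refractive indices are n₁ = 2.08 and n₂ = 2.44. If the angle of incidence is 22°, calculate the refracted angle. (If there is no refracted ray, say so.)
sin θ₂ = (n₁/n₂)·sin θ₁ = 0.3193 → θ₂ = 18.62°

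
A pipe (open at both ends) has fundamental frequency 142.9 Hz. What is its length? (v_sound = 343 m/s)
L = v/(2f₁) = 1.2 m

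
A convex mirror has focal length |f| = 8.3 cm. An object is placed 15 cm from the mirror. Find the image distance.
f = −8.3 cm (convex); 1/di = 1/f − 1/do → di = -5.343 cm (virtual image, behind mirror)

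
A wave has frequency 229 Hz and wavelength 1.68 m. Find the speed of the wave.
v = fλ = 384.7 m/s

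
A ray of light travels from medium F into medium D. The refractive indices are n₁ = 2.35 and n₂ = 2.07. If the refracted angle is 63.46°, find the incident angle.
sin θ₁ = (n₂/n₁)·sin θ₂ → θ₁ = 52°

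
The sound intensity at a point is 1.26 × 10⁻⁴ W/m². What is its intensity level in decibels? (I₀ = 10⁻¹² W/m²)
β = 10·log₁₀(I/I₀) = 81 dB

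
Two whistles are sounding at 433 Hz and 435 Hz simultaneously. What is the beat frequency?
2 Hz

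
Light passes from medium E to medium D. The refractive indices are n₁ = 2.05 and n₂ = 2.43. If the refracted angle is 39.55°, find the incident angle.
sin θ₁ = (n₂/n₁)·sin θ₂ → θ₁ = 49.01°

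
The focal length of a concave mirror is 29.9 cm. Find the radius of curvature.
R = 2|f| = 59.8 cm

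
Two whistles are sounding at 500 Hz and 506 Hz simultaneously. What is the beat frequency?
6 Hz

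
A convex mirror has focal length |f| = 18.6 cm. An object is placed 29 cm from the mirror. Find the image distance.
f = −18.6 cm (convex); 1/di = 1/f − 1/do → di = -11.33 cm (virtual image, behind mirror)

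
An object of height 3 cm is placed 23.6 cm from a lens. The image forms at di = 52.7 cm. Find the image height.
hi = (-di/do) × ho = -6.699 cm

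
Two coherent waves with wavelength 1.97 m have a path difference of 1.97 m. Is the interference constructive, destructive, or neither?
constructive — path difference = 1λ, a whole number of wavelengths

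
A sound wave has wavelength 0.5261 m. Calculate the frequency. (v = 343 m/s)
f = v/λ = 652 Hz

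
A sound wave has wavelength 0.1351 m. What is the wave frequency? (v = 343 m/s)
f = v/λ = 2539 Hz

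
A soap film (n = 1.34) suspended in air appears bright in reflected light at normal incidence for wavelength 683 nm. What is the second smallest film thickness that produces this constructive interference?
2nt = (m − ½)λ with m = 2 → t = (m − ½)λ/(2n) = 382.3 nm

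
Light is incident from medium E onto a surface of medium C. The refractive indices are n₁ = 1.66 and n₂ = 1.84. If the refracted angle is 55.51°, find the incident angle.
sin θ₁ = (n₂/n₁)·sin θ₂ → θ₁ = 66.01°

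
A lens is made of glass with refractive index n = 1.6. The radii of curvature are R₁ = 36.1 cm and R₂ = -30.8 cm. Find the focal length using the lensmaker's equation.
1/f = (n − 1)(1/R₁ − 1/R₂) → f = 27.7 cm (converging lens)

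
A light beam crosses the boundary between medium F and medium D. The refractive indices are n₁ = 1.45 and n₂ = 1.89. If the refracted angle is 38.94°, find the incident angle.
sin θ₁ = (n₂/n₁)·sin θ₂ → θ₁ = 55.01°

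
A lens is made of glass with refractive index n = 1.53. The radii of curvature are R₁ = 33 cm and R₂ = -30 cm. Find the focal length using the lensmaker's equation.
1/f = (n − 1)(1/R₁ − 1/R₂) → f = 29.65 cm (converging lens)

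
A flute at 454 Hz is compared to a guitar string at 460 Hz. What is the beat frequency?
6 Hz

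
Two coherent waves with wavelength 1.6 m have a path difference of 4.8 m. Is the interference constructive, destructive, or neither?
constructive — path difference = 3λ, a whole number of wavelengths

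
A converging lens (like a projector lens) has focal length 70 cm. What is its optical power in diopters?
P = 1/f = 1.429 D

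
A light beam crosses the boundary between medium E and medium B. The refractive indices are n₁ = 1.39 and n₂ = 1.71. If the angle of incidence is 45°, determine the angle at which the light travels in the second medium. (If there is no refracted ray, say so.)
sin θ₂ = (n₁/n₂)·sin θ₁ = 0.5748 → θ₂ = 35.08°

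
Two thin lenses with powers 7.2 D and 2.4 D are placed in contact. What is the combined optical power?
P_total = P₁ + P₂ = 9.6 D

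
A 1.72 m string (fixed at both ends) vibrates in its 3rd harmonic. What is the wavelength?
λₙ = 2L/n = 1.147 m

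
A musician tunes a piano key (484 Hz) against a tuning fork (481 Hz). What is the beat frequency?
3 Hz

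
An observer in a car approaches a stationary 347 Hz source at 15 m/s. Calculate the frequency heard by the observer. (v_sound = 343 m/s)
f_obs = f·(v + v_o)/v = 362.2 Hz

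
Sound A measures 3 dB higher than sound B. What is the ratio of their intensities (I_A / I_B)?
I_A/I_B = 10^(Δβ/10) = 1.995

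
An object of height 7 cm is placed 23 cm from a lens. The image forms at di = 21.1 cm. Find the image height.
hi = (-di/do) × ho = -6.422 cm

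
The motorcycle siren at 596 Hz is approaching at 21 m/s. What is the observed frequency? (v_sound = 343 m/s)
f_obs = f·v/(v − v_s) = 634.9 Hz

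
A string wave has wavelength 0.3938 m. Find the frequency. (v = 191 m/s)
f = v/λ = 485 Hz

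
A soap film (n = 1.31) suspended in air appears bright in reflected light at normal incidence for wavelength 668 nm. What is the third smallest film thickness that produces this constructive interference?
2nt = (m − ½)λ with m = 3 → t = (m − ½)λ/(2n) = 637.4 nm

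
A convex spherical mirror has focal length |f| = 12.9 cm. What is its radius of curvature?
R = 2|f| = 25.8 cm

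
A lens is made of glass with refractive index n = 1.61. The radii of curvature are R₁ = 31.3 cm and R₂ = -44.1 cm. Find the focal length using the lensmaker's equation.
1/f = (n − 1)(1/R₁ − 1/R₂) → f = 30.01 cm (converging lens)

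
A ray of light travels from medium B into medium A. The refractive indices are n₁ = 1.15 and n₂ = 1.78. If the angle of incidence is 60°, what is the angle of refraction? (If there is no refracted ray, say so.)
sin θ₂ = (n₁/n₂)·sin θ₁ = 0.5595 → θ₂ = 34.02°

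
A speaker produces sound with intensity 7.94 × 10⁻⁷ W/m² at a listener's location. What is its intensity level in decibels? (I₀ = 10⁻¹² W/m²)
β = 10·log₁₀(I/I₀) = 59 dB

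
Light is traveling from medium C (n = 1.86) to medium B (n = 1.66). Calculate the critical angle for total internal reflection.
θc = arcsin(n₂/n₁) = 63.19°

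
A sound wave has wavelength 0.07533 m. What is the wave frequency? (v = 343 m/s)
f = v/λ = 4553 Hz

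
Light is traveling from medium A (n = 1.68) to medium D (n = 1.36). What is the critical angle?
θc = arcsin(n₂/n₁) = 54.05°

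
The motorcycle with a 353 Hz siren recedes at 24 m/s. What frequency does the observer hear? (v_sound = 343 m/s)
f_obs = f·v/(v + v_s) = 329.9 Hz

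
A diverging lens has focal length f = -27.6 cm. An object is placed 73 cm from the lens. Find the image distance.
1/di = 1/f − 1/do → di = -20.03 cm (virtual image)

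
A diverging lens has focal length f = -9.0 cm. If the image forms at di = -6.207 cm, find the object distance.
1/do = 1/f − 1/di → do = 20 cm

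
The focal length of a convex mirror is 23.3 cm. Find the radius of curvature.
R = 2|f| = 46.6 cm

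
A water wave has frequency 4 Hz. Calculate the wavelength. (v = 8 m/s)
λ = v/f = 2 m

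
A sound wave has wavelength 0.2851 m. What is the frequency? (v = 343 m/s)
f = v/λ = 1203 Hz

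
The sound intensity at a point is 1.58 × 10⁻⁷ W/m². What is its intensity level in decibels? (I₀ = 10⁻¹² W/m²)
β = 10·log₁₀(I/I₀) = 51.99 dB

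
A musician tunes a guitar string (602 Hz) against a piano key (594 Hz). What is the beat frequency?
8 Hz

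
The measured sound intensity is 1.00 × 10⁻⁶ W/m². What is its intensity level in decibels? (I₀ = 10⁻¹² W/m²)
β = 10·log₁₀(I/I₀) = 60 dB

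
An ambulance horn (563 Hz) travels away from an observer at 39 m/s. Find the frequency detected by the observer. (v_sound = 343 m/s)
f_obs = f·v/(v + v_s) = 505.5 Hz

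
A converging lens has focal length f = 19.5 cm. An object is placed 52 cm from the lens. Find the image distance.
1/di = 1/f − 1/do → di = 31.2 cm (real image)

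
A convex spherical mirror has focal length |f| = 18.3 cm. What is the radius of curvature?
R = 2|f| = 36.6 cm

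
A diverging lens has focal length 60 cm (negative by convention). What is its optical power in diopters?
P = 1/f = -1.667 D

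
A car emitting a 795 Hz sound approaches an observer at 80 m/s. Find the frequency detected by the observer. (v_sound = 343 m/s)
f_obs = f·v/(v − v_s) = 1037 Hz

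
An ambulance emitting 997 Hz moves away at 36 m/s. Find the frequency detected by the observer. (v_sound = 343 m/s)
f_obs = f·v/(v + v_s) = 902.3 Hz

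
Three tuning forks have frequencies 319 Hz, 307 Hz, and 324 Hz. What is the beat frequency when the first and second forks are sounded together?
12 Hz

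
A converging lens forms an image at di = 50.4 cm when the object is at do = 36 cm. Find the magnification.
M = −di/do = -1.4 (inverted image)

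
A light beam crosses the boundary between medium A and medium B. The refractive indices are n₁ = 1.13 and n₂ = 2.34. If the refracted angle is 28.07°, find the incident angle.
sin θ₁ = (n₂/n₁)·sin θ₂ → θ₁ = 77.01°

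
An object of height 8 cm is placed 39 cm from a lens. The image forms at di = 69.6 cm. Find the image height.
hi = (-di/do) × ho = -14.28 cm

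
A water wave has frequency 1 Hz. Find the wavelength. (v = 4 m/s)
λ = v/f = 4 m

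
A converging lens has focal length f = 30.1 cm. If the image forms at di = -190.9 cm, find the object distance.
1/do = 1/f − 1/di → do = 26 cm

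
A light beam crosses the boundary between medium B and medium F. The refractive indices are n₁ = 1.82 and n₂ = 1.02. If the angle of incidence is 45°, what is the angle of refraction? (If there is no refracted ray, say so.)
sin θ₂ = (n₁/n₂)·sin θ₁ = 1.262 > 1, so there is no refracted ray — the light undergoes total internal reflection.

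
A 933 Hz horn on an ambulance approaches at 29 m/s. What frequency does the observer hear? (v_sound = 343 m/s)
f_obs = f·v/(v − v_s) = 1019 Hz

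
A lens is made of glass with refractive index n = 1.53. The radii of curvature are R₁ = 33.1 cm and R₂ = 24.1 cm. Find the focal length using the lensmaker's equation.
1/f = (n − 1)(1/R₁ − 1/R₂) → f = -167.2 cm (diverging lens)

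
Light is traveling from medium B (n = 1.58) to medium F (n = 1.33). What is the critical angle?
θc = arcsin(n₂/n₁) = 57.33°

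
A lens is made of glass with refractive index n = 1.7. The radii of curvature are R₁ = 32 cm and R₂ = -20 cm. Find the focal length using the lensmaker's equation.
1/f = (n − 1)(1/R₁ − 1/R₂) → f = 17.58 cm (converging lens)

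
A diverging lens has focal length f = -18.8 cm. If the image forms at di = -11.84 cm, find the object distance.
1/do = 1/f − 1/di → do = 31.98 cm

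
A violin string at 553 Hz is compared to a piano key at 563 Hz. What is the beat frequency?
10 Hz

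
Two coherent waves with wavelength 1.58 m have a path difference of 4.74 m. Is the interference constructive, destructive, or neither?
constructive — path difference = 3λ, a whole number of wavelengths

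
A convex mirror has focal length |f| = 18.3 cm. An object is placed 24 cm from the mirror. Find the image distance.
f = −18.3 cm (convex); 1/di = 1/f − 1/do → di = -10.38 cm (virtual image, behind mirror)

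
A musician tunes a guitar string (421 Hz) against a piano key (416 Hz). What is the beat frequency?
5 Hz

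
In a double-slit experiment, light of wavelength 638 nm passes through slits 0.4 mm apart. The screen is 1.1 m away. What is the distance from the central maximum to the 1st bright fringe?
y = mλL/d = 1.755 mm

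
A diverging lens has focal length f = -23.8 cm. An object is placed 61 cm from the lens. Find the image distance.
1/di = 1/f − 1/do → di = -17.12 cm (virtual image)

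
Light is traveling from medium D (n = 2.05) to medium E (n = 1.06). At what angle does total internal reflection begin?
θc = arcsin(n₂/n₁) = 31.14°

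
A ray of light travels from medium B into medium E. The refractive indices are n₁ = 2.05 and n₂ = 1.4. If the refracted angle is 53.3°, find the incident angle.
sin θ₁ = (n₂/n₁)·sin θ₂ → θ₁ = 33.2°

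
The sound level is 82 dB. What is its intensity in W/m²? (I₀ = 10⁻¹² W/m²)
I = I₀·10^(β/10) = 1.58 × 10⁻⁴ W/m²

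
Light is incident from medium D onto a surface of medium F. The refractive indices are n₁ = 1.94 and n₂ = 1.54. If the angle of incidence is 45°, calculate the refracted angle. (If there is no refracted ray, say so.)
sin θ₂ = (n₁/n₂)·sin θ₁ = 0.8908 → θ₂ = 62.97°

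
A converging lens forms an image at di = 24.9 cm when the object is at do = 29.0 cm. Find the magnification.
M = −di/do = -0.8586 (inverted image)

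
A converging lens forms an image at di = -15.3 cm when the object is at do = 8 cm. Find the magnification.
M = −di/do = 1.913 (upright image)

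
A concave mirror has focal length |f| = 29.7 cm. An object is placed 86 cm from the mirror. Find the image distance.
f = +29.7 cm (concave); 1/di = 1/f − 1/do → di = 45.37 cm (real image, in front of mirror)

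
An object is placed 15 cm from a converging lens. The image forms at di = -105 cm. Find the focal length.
1/f = 1/do + 1/di → f = 17.5 cm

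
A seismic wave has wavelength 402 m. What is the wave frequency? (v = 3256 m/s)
f = v/λ = 8.1 Hz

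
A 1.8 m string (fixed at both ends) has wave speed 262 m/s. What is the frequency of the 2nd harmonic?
fₙ = nv/(2L) = 145.6 Hz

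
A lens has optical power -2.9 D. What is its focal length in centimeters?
f = 1/P = -34.48 cm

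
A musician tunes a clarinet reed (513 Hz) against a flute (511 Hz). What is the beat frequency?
2 Hz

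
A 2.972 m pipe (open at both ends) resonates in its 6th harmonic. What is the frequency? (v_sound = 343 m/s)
fₙ = nv/(2L) = 346.2 Hz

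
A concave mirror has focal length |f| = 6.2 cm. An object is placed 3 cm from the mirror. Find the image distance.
f = +6.2 cm (concave); 1/di = 1/f − 1/do → di = -5.813 cm (virtual image, behind mirror)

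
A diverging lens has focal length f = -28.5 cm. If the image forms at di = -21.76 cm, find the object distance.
1/do = 1/f − 1/di → do = 92.01 cm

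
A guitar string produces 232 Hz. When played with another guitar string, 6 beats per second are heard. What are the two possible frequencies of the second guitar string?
f₂ = 232 ± 6 Hz → 238 Hz or 226 Hz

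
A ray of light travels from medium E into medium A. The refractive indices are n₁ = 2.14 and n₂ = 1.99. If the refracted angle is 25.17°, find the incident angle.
sin θ₁ = (n₂/n₁)·sin θ₂ → θ₁ = 23.3°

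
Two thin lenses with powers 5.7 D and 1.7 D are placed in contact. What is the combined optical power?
P_total = P₁ + P₂ = 7.4 D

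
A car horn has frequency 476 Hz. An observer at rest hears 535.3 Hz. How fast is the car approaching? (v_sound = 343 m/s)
v_s = v·(1 − f/f_obs) = 38 m/s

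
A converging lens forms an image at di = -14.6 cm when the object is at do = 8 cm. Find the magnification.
M = −di/do = 1.825 (upright image)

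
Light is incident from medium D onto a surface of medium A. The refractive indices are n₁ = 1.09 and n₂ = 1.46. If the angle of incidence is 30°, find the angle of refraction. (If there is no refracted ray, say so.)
sin θ₂ = (n₁/n₂)·sin θ₁ = 0.3733 → θ₂ = 21.92°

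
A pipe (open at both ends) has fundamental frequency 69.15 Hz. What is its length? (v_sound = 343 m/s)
L = v/(2f₁) = 2.48 m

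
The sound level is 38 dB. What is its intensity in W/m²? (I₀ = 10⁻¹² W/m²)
I = I₀·10^(β/10) = 6.31 × 10⁻⁹ W/m²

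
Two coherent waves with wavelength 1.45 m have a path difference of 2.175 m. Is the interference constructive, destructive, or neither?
destructive — path difference = 1.5λ, an odd multiple of λ/2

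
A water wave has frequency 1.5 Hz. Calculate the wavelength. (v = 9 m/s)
λ = v/f = 6 m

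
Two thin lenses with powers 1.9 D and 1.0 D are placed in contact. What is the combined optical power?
P_total = P₁ + P₂ = 2.9 D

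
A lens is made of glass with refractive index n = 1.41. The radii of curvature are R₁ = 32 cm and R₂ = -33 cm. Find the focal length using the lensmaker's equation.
1/f = (n − 1)(1/R₁ − 1/R₂) → f = 39.62 cm (converging lens)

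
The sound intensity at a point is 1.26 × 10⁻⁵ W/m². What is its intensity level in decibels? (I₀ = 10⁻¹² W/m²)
β = 10·log₁₀(I/I₀) = 71 dB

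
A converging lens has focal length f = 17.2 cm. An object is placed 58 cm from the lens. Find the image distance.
1/di = 1/f − 1/do → di = 24.45 cm (real image)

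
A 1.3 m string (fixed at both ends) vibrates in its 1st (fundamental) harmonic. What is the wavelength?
λₙ = 2L/n = 2.6 m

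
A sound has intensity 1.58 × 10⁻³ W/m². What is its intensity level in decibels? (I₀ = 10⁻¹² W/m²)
β = 10·log₁₀(I/I₀) = 91.99 dB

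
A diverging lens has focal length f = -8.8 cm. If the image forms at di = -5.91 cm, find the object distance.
1/do = 1/f − 1/di → do = 18 cm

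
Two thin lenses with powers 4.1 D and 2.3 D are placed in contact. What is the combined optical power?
P_total = P₁ + P₂ = 6.4 D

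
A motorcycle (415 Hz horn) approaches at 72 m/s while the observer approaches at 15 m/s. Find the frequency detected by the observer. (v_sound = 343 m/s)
f_obs = f·(v + v_o)/(v − v_s) = 548.2 Hz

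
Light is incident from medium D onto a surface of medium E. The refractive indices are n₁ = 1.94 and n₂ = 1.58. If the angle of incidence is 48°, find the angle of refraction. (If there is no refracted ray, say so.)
sin θ₂ = (n₁/n₂)·sin θ₁ = 0.9125 → θ₂ = 65.85°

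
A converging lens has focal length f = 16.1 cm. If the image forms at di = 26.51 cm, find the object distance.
1/do = 1/f − 1/di → do = 41 cm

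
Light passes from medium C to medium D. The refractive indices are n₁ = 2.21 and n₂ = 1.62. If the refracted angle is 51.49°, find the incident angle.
sin θ₁ = (n₂/n₁)·sin θ₂ → θ₁ = 35°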